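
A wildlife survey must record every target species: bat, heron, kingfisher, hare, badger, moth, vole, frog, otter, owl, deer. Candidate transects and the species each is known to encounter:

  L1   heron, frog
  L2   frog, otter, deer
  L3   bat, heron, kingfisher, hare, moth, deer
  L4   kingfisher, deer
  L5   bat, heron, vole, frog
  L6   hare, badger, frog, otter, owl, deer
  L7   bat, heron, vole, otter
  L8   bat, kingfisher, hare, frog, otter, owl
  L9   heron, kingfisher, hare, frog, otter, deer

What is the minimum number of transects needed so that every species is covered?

3

L3, L5, L6 together cover {bat, heron, kingfisher, hare, badger, moth, vole, frog, otter, owl, deer} — every species.
No 2 of the 9 transects cover everything (all 36 pairs fall short), so 3 is minimum.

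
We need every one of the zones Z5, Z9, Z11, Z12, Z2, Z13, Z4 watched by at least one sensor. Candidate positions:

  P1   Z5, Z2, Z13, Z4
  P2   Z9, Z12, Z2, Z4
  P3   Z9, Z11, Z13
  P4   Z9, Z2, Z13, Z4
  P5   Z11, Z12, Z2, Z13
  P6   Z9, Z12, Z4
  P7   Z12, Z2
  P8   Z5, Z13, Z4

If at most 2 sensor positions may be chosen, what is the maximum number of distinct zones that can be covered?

6

Choosing P1, P2 covers {Z5, Z9, Z12, Z2, Z13, Z4} — 6 zones.
No choice of 2 sensor positions does better; here Z11 is left uncovered.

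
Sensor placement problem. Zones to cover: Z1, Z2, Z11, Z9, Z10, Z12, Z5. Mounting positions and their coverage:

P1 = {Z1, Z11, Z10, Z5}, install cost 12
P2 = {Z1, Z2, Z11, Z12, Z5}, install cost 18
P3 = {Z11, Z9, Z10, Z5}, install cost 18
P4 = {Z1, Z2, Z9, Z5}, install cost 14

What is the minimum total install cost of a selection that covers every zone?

P2, P3 cover every zone at install cost 18 + 18 = 36.
Any cover uses at least 2 sensor positions; among all covering selections none totals below 36.
Greedy by coverage-per-install cost would pick P1, P4, P2 for 44 — worse than the optimum 36.

36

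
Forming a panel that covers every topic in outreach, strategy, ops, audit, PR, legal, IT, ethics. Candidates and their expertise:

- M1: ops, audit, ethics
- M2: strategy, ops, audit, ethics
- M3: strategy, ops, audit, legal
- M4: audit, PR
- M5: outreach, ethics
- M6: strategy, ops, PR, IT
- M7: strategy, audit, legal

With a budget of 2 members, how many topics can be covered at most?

Choosing M1, M6 covers {strategy, ops, audit, PR, IT, ethics} — 6 topics.
No choice of 2 members does better; here outreach, legal are left uncovered.

6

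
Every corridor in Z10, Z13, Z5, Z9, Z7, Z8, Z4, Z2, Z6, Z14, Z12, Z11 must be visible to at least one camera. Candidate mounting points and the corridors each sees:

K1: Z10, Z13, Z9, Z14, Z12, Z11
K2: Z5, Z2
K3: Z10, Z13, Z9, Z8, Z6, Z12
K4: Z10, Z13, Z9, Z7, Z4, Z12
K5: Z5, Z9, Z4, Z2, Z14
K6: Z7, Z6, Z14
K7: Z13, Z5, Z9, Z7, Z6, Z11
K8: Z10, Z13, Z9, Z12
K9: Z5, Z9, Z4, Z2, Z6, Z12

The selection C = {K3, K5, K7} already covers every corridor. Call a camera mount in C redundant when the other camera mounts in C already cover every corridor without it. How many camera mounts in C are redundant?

Drop K3: Z10, Z8, Z12 uncovered — not redundant.
Drop K5: Z4, Z2, Z14 uncovered — not redundant.
Drop K7: Z7, Z11 uncovered — not redundant.
None of the camera mounts in C is redundant.

0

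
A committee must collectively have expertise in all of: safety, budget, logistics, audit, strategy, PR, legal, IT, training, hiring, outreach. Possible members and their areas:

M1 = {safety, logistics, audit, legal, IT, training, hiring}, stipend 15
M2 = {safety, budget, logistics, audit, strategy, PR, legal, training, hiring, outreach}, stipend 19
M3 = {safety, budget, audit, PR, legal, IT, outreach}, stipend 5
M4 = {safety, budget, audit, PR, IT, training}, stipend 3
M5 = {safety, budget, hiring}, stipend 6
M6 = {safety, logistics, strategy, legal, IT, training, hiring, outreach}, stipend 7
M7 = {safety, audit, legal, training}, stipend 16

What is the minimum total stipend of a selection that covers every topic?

M4, M6 cover every topic at stipend 3 + 7 = 10.
Any cover uses at least 2 members; among all covering selections none totals below 10.

10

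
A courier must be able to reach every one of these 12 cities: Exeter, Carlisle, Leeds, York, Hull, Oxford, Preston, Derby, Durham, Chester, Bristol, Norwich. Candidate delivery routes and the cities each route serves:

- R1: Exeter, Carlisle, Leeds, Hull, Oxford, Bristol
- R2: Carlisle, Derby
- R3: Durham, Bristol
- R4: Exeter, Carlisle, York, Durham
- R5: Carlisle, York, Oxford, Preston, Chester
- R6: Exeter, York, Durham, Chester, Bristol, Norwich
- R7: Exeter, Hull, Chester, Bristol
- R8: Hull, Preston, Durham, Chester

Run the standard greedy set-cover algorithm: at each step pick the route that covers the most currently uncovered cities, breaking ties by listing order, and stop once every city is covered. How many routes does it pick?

4

Pick 1: R1 covers 6 new cities (Exeter, Carlisle, Leeds, Hull, Oxford, Bristol).
Pick 2: R6 covers 4 new cities (York, Durham, Chester, Norwich).
Pick 3: R2 covers 1 new cities (Derby).
Pick 4: R5 covers 1 new cities (Preston).
Greedy uses 4 routes.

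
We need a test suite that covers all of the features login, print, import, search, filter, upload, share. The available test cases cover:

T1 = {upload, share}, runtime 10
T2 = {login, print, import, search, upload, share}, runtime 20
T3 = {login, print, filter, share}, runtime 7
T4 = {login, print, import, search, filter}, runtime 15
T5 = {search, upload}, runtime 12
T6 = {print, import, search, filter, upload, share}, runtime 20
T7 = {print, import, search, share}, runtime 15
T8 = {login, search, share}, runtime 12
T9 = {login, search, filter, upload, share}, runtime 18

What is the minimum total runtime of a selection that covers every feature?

T1, T4 cover every feature at runtime 10 + 15 = 25.
Any cover uses at least 2 test cases; among all covering selections none totals below 25.
Greedy by coverage-per-runtime would pick T3, T5, T4 for 34 — worse than the optimum 25.

25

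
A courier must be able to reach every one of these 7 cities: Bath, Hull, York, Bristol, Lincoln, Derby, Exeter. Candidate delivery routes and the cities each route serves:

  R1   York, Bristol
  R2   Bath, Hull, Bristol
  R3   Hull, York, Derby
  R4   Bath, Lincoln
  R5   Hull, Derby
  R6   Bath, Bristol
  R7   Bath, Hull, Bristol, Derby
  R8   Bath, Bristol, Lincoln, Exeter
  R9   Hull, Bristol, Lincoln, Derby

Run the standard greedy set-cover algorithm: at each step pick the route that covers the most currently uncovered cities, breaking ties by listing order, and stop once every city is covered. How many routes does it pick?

Pick 1: R7 covers 4 new cities (Bath, Hull, Bristol, Derby).
Pick 2: R8 covers 2 new cities (Lincoln, Exeter).
Pick 3: R1 covers 1 new cities (York).
Greedy uses 3 routes. (The true minimum is 2.)

3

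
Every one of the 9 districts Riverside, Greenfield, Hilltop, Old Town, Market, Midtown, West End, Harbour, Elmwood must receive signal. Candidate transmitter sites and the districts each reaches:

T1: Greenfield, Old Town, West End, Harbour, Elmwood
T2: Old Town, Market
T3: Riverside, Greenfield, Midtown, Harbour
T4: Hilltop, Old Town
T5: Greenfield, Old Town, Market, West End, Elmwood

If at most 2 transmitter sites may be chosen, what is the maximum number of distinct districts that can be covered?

Choosing T3, T5 covers {Riverside, Greenfield, Old Town, Market, Midtown, West End, Harbour, Elmwood} — 8 districts.
No choice of 2 transmitter sites does better; here Hilltop is left uncovered.

8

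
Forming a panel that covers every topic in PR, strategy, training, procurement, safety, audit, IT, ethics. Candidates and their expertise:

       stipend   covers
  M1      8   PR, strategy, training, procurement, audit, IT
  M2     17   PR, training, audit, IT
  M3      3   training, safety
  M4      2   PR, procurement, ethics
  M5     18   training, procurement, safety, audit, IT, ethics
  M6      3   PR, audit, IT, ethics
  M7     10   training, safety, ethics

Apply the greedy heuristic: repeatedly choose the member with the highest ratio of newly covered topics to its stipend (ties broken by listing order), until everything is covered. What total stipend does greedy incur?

Pick 1: M4 adds 3 new (PR, procurement, ethics) at stipend 2 (ratio 3/2).
Pick 2: M3 adds 2 new (training, safety) at stipend 3 (ratio 2/3).
Pick 3: M6 adds 2 new (audit, IT) at stipend 3 (ratio 2/3).
Pick 4: M1 adds 1 new (strategy) at stipend 8 (ratio 1/8).
Greedy total stipend: 2 + 3 + 3 + 8 = 16. (The true optimum is 13, so greedy overshoots here.)

16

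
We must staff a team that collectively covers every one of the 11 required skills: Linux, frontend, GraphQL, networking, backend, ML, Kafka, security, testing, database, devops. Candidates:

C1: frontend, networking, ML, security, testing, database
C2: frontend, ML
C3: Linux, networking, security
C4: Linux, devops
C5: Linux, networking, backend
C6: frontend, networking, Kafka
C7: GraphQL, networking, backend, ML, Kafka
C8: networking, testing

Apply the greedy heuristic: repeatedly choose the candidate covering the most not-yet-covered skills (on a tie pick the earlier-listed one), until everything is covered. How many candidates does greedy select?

Pick 1: C1 covers 6 new skills (frontend, networking, ML, security, testing, database).
Pick 2: C7 covers 3 new skills (GraphQL, backend, Kafka).
Pick 3: C4 covers 2 new skills (Linux, devops).
Greedy uses 3 candidates.

3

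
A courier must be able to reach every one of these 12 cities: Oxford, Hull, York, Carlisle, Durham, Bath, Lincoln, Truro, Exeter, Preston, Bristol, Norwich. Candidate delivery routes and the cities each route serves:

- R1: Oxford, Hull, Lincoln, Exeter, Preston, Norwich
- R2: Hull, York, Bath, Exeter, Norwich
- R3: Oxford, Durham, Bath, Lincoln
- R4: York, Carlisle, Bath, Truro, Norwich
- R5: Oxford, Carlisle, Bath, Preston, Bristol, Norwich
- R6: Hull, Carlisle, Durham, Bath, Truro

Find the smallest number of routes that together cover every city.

4

R1, R2, R5, R6 together cover {Oxford, Hull, York, Carlisle, Durham, Bath, Lincoln, Truro, Exeter, Preston, Bristol, Norwich} — every city.
No 3 of the 6 routes cover everything (all 20 triples fall short), so 4 is minimum.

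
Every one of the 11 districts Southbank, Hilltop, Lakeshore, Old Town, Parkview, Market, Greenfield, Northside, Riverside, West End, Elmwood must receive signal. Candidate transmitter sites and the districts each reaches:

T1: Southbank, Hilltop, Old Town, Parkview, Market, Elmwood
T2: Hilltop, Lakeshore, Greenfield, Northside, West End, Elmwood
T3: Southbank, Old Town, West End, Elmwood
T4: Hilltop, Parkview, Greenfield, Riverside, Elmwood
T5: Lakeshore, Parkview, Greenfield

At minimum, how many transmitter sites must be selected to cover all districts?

T1, T2, T4 together cover {Southbank, Hilltop, Lakeshore, Old Town, Parkview, Market, Greenfield, Northside, Riverside, West End, Elmwood} — every district.
No 2 of the 5 transmitter sites cover everything (all 10 pairs fall short), so 3 is minimum.

3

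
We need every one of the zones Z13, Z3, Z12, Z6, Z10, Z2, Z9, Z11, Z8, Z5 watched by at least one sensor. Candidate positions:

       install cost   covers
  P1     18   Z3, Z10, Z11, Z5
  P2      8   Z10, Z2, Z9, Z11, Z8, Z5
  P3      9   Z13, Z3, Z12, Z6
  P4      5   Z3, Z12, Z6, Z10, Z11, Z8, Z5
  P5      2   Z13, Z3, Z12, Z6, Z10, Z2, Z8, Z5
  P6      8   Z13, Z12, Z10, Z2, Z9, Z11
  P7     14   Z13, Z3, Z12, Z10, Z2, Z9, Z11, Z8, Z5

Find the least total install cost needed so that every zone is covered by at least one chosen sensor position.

P2, P5 cover every zone at install cost 8 + 2 = 10.
Any cover uses at least 2 sensor positions; among all covering selections none totals below 10.

10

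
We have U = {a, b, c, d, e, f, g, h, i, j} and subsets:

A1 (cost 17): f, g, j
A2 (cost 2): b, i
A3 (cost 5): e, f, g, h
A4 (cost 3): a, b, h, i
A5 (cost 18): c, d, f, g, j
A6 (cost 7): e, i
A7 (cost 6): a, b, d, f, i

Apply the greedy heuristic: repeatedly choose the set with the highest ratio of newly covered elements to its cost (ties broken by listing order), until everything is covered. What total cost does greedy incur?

26

Pick 1: A4 adds 4 new (a, b, h, i) at cost 3 (ratio 4/3).
Pick 2: A3 adds 3 new (e, f, g) at cost 5 (ratio 3/5).
Pick 3: A5 adds 3 new (c, d, j) at cost 18 (ratio 3/18).
Greedy total cost: 3 + 5 + 18 = 26.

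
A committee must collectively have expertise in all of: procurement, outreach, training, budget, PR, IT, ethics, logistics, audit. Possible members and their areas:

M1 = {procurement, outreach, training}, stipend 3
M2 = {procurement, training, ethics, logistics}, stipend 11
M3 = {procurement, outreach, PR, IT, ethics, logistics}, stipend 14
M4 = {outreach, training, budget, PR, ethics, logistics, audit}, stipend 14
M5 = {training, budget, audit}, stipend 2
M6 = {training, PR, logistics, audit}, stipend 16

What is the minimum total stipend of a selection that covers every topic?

M3, M5 cover every topic at stipend 14 + 2 = 16.
Any cover uses at least 2 members; among all covering selections none totals below 16.

16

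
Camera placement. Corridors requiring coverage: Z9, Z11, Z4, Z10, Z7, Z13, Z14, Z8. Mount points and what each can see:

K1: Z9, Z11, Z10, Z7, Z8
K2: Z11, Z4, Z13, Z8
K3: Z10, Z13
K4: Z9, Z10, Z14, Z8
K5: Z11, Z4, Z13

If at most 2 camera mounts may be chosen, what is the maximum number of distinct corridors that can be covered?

Choosing K1, K2 covers {Z9, Z11, Z4, Z10, Z7, Z13, Z8} — 7 corridors.
No choice of 2 camera mounts does better; here Z14 is left uncovered.

7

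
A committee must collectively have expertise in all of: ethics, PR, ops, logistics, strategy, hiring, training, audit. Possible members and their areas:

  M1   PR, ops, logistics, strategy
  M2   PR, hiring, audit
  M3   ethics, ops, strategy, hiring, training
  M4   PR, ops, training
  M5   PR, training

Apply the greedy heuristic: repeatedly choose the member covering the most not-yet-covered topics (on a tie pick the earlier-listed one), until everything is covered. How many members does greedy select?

Pick 1: M3 covers 5 new topics (ethics, ops, strategy, hiring, training).
Pick 2: M1 covers 2 new topics (PR, logistics).
Pick 3: M2 covers 1 new topics (audit).
Greedy uses 3 members.

3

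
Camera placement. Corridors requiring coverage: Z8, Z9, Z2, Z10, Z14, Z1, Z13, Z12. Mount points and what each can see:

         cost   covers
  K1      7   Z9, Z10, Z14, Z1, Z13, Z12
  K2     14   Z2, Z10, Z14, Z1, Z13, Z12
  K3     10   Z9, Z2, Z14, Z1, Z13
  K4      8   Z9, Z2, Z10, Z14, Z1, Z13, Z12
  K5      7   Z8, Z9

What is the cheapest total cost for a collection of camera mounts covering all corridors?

K4, K5 cover every corridor at cost 8 + 7 = 15.
Any cover uses at least 2 camera mounts; among all covering selections none totals below 15.

15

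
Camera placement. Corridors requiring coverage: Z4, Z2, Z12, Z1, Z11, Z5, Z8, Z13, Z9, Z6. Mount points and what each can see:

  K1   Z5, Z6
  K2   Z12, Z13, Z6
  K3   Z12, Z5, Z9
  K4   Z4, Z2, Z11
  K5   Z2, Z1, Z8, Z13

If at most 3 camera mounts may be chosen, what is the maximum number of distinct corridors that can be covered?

9

Choosing K3, K4, K5 covers {Z4, Z2, Z12, Z1, Z11, Z5, Z8, Z13, Z9} — 9 corridors.
No choice of 3 camera mounts does better; here Z6 is left uncovered.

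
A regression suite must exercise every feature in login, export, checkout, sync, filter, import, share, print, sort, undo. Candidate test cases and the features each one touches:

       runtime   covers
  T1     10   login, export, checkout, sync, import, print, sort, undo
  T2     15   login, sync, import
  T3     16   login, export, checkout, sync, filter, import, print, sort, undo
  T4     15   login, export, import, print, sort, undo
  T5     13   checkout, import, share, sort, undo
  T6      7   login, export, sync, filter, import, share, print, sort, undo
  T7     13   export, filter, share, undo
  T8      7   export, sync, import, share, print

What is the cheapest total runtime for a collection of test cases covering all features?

T1, T6 cover every feature at runtime 10 + 7 = 17.
Any cover uses at least 2 test cases; among all covering selections none totals below 17.

17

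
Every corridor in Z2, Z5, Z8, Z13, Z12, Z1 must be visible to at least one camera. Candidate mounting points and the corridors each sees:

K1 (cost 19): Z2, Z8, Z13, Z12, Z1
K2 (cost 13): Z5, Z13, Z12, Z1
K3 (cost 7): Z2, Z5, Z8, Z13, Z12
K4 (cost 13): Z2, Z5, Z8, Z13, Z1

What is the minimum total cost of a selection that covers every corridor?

K2, K3 cover every corridor at cost 13 + 7 = 20.
Any cover uses at least 2 camera mounts; among all covering selections none totals below 20.

20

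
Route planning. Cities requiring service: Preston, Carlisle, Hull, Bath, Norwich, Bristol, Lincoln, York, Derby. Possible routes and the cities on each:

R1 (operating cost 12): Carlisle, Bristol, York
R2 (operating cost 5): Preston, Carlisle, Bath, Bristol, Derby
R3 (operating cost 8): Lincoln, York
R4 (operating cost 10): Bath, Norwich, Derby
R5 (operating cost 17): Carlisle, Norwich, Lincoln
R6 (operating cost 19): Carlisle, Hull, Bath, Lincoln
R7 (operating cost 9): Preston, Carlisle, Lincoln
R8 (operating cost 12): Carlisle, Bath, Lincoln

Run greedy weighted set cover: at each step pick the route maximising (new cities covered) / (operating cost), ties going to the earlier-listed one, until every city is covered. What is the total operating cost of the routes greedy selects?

Pick 1: R2 adds 5 new (Preston, Carlisle, Bath, Bristol, Derby) at operating cost 5 (ratio 5/5).
Pick 2: R3 adds 2 new (Lincoln, York) at operating cost 8 (ratio 2/8).
Pick 3: R4 adds 1 new (Norwich) at operating cost 10 (ratio 1/10).
Pick 4: R6 adds 1 new (Hull) at operating cost 19 (ratio 1/19).
Greedy total operating cost: 5 + 8 + 10 + 19 = 42.

42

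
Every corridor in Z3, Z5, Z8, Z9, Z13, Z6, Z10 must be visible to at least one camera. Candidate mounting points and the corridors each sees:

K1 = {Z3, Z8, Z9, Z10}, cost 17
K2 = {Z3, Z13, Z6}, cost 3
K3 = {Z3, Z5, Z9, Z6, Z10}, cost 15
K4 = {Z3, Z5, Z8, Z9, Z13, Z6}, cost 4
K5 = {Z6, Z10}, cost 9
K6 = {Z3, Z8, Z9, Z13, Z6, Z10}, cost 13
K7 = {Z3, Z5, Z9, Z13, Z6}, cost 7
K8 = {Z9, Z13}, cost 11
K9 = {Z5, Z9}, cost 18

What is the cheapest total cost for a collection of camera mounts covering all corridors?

13

K4, K5 cover every corridor at cost 4 + 9 = 13.
Any cover uses at least 2 camera mounts; among all covering selections none totals below 13.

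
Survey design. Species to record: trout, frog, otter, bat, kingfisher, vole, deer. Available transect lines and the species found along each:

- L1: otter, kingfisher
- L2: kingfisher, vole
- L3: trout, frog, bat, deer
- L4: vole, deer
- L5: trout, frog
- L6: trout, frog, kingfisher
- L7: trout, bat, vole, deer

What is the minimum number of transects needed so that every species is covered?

L1, L2, L3 together cover {trout, frog, otter, bat, kingfisher, vole, deer} — every species.
No 2 of the 7 transects cover everything (all 21 pairs fall short), so 3 is minimum.

3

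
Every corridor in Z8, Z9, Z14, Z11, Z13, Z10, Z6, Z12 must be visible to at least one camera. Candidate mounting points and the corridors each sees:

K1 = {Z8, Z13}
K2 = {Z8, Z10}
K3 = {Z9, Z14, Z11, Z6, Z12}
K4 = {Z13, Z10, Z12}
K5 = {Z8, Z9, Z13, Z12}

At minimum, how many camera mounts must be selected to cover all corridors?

K1, K2, K3 together cover {Z8, Z9, Z14, Z11, Z13, Z10, Z6, Z12} — every corridor.
No 2 of the 5 camera mounts cover everything (all 10 pairs fall short), so 3 is minimum.

3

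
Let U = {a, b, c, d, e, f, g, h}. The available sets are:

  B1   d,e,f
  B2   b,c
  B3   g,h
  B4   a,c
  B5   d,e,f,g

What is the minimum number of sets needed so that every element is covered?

4

B1, B2, B3, B4 together cover {a, b, c, d, e, f, g, h} — every element.
No 3 of the 5 sets cover everything (all 10 triples fall short), so 4 is minimum.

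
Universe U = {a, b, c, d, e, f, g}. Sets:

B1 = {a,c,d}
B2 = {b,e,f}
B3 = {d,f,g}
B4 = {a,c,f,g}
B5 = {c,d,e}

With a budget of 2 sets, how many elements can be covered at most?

Choosing B1, B2 covers {a, b, c, d, e, f} — 6 elements.
No choice of 2 sets does better; here g is left uncovered.

6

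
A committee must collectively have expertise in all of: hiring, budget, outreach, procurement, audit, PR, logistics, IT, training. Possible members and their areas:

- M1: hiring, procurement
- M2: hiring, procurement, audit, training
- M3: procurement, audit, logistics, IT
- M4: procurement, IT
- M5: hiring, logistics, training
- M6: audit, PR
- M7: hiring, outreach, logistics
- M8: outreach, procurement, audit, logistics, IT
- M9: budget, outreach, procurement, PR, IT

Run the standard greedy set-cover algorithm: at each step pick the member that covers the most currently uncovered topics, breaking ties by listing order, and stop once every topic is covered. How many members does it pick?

Pick 1: M8 covers 5 new topics (outreach, procurement, audit, logistics, IT).
Pick 2: M2 covers 2 new topics (hiring, training).
Pick 3: M9 covers 2 new topics (budget, PR).
Greedy uses 3 members.

3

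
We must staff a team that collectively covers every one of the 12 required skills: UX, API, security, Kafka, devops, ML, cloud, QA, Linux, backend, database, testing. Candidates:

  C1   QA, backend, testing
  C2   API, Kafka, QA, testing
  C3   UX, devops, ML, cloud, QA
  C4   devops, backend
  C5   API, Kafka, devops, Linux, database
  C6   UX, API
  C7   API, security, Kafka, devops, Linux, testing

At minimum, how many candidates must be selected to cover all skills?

C1, C3, C5, C7 together cover {UX, API, security, Kafka, devops, ML, cloud, QA, Linux, backend, database, testing} — every skill.
No 3 of the 7 candidates cover everything (all 35 triples fall short), so 4 is minimum.

4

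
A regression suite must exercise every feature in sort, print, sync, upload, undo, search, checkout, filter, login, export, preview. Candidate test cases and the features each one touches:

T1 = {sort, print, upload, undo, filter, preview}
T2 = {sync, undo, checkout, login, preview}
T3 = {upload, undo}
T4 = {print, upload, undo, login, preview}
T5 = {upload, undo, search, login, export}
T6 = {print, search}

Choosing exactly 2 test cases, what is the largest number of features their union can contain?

9

Choosing T1, T2 covers {sort, print, sync, upload, undo, checkout, filter, login, preview} — 9 features.
No choice of 2 test cases does better; here search, export are left uncovered.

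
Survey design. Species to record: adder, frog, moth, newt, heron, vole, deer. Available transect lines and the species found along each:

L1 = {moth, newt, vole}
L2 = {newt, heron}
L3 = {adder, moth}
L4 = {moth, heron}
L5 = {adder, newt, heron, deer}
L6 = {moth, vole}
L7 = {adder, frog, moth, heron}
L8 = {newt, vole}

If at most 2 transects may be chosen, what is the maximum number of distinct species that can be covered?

Choosing L1, L5 covers {adder, moth, newt, heron, vole, deer} — 6 species.
No choice of 2 transects does better; here frog is left uncovered.

6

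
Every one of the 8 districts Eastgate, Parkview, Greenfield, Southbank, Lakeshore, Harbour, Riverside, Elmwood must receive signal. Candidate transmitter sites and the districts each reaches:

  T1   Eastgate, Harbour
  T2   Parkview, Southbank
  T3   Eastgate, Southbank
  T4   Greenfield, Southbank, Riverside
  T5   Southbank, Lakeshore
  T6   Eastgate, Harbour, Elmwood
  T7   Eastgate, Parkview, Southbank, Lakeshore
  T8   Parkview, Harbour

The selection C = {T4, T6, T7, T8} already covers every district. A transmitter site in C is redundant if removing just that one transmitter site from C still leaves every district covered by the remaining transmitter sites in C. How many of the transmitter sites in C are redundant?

Drop T4: Greenfield, Riverside uncovered — not redundant.
Drop T6: Elmwood uncovered — not redundant.
Drop T7: Lakeshore uncovered — not redundant.
Drop T8: the rest still cover every district — redundant.
1 redundant: T8.

1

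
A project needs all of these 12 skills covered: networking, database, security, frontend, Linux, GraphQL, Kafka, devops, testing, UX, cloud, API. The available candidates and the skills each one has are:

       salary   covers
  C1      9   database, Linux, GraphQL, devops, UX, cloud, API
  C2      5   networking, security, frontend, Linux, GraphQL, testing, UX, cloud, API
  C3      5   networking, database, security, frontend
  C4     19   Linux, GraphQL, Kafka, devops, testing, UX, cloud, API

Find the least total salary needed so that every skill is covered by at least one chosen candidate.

24

C3, C4 cover every skill at salary 5 + 19 = 24.
Any cover uses at least 2 candidates; among all covering selections none totals below 24.
Greedy by coverage-per-salary would pick C2, C1, C4 for 33 — worse than the optimum 24.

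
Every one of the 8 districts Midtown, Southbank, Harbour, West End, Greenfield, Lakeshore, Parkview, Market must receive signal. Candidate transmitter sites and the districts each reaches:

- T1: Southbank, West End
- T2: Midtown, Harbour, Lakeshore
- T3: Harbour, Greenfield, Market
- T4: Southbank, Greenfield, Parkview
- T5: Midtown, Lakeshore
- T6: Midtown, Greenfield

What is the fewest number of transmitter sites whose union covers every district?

T1, T2, T3, T4 together cover {Midtown, Southbank, Harbour, West End, Greenfield, Lakeshore, Parkview, Market} — every district.
No 3 of the 6 transmitter sites cover everything (all 20 triples fall short), so 4 is minimum.

4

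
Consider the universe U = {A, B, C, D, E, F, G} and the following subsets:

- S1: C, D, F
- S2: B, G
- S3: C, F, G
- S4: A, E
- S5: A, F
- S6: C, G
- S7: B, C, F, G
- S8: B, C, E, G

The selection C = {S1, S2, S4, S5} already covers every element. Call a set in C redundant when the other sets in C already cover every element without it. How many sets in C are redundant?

1

Drop S1: C, D uncovered — not redundant.
Drop S2: B, G uncovered — not redundant.
Drop S4: E uncovered — not redundant.
Drop S5: the rest still cover every element — redundant.
1 redundant: S5.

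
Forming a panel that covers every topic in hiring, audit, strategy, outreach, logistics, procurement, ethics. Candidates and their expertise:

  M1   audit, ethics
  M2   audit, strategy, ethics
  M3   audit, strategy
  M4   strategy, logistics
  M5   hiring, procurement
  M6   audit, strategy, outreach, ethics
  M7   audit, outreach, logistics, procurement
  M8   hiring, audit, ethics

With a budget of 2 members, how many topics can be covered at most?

Choosing M2, M7 covers {audit, strategy, outreach, logistics, procurement, ethics} — 6 topics.
No choice of 2 members does better; here hiring is left uncovered.

6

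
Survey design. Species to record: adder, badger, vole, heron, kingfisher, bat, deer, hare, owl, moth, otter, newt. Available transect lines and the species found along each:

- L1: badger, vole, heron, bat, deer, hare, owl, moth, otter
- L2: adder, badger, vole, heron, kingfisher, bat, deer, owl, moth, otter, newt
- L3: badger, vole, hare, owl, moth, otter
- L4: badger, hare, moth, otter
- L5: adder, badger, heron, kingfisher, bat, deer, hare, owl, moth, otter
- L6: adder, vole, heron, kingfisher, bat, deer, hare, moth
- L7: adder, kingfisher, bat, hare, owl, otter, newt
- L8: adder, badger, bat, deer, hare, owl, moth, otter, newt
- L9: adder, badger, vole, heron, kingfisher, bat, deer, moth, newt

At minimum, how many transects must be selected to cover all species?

L1, L2 together cover {adder, badger, vole, heron, kingfisher, bat, deer, hare, owl, moth, otter, newt} — every species.
No single transect contains all 12 species, so 2 is optimal.

2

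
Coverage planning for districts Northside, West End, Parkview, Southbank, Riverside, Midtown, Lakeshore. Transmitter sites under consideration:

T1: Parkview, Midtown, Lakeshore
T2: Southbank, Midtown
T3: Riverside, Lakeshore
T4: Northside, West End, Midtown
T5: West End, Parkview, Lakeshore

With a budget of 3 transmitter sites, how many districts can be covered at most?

6

Choosing T1, T2, T4 covers {Northside, West End, Parkview, Southbank, Midtown, Lakeshore} — 6 districts.
No choice of 3 transmitter sites does better; here Riverside is left uncovered.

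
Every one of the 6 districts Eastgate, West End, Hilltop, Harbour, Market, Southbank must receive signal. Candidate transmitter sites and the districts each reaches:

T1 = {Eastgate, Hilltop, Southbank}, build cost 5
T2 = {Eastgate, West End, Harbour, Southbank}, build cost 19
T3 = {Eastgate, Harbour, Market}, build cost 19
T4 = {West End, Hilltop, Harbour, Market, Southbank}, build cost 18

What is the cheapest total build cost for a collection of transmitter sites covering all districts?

23

T1, T4 cover every district at build cost 5 + 18 = 23.
Any cover uses at least 2 transmitter sites; among all covering selections none totals below 23.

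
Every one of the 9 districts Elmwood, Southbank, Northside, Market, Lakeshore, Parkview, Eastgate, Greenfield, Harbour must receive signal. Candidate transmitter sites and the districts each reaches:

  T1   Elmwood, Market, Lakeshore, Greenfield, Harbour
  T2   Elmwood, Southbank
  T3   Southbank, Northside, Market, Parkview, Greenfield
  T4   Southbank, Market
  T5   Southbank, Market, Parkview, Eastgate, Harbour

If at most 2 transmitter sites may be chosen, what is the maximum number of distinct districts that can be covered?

Choosing T1, T3 covers {Elmwood, Southbank, Northside, Market, Lakeshore, Parkview, Greenfield, Harbour} — 8 districts.
No choice of 2 transmitter sites does better; here Eastgate is left uncovered.

8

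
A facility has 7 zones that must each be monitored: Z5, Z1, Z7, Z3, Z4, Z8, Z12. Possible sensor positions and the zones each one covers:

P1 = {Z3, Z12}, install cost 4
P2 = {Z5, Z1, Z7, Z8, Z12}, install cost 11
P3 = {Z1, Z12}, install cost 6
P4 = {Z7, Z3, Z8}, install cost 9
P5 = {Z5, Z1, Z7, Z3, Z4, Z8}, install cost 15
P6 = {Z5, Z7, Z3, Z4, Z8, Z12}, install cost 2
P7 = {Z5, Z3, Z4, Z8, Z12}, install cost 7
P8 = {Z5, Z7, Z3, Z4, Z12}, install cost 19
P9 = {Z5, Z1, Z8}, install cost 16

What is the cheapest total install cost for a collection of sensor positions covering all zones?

P3, P6 cover every zone at install cost 6 + 2 = 8.
Any cover uses at least 2 sensor positions; among all covering selections none totals below 8.

8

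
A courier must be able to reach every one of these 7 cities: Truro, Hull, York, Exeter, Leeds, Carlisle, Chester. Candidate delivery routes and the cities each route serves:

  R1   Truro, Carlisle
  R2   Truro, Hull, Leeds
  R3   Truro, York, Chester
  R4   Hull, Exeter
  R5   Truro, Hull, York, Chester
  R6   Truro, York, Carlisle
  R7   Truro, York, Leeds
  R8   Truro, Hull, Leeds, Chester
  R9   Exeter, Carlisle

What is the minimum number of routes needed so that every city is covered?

R2, R3, R9 together cover {Truro, Hull, York, Exeter, Leeds, Carlisle, Chester} — every city.
No 2 of the 9 routes cover everything (all 36 pairs fall short), so 3 is minimum.

3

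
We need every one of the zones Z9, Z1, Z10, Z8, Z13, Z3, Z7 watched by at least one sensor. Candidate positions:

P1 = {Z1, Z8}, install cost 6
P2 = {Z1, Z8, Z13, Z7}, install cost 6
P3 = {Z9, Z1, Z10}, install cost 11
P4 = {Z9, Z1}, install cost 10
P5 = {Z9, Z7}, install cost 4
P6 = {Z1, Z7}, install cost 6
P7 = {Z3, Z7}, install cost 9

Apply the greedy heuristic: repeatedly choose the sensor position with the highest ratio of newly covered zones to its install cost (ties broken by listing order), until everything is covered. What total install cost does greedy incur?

30

Pick 1: P2 adds 4 new (Z1, Z8, Z13, Z7) at install cost 6 (ratio 4/6).
Pick 2: P5 adds 1 new (Z9) at install cost 4 (ratio 1/4).
Pick 3: P7 adds 1 new (Z3) at install cost 9 (ratio 1/9).
Pick 4: P3 adds 1 new (Z10) at install cost 11 (ratio 1/11).
Greedy total install cost: 6 + 4 + 9 + 11 = 30. (The true optimum is 26, so greedy overshoots here.)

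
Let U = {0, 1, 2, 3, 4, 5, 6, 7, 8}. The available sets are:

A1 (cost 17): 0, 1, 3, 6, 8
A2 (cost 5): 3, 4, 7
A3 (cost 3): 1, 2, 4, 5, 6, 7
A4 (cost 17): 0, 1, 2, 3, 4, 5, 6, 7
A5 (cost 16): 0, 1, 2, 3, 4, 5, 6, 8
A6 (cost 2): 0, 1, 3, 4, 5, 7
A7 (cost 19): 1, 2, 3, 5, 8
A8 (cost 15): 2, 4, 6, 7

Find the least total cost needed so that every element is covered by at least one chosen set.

A5, A6 cover every element at cost 16 + 2 = 18.
Any cover uses at least 2 sets; among all covering selections none totals below 18.
Greedy by coverage-per-cost would pick A6, A3, A5 for 21 — worse than the optimum 18.

18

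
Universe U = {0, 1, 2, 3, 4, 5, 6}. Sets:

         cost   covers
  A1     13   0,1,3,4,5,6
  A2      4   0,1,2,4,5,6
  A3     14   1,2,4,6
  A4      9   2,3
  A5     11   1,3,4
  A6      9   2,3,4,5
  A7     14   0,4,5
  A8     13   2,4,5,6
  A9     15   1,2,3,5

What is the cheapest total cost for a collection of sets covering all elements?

13

A2, A4 cover every element at cost 4 + 9 = 13.
Any cover uses at least 2 sets; among all covering selections none totals below 13.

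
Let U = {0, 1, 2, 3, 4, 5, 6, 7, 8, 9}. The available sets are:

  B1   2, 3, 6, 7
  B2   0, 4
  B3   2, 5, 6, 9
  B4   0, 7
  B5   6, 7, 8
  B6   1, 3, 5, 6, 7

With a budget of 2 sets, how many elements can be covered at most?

Choosing B2, B6 covers {0, 1, 3, 4, 5, 6, 7} — 7 elements.
No choice of 2 sets does better; here 2, 8, 9 are left uncovered.

7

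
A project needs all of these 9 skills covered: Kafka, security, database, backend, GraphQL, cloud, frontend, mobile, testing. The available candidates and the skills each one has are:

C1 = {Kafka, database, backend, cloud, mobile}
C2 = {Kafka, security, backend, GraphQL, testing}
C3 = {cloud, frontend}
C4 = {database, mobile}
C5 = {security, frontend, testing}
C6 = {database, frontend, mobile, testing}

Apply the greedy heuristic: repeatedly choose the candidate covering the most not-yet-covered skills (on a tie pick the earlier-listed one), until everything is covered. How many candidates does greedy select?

3

Pick 1: C1 covers 5 new skills (Kafka, database, backend, cloud, mobile).
Pick 2: C2 covers 3 new skills (security, GraphQL, testing).
Pick 3: C3 covers 1 new skills (frontend).
Greedy uses 3 candidates.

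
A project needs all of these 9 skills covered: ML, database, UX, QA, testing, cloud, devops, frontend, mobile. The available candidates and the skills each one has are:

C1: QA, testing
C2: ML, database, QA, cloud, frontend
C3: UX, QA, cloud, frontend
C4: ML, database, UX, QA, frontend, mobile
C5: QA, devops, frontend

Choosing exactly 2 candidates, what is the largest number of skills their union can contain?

7

Choosing C1, C4 covers {ML, database, UX, QA, testing, frontend, mobile} — 7 skills.
No choice of 2 candidates does better; here cloud, devops are left uncovered.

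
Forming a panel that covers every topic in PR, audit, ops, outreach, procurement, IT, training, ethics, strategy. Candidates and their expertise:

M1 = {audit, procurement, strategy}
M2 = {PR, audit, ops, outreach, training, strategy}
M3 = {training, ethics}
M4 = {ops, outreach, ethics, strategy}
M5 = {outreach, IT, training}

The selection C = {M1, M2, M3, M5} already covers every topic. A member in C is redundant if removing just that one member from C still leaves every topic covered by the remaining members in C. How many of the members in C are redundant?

Drop M1: procurement uncovered — not redundant.
Drop M2: PR, ops uncovered — not redundant.
Drop M3: ethics uncovered — not redundant.
Drop M5: IT uncovered — not redundant.
None of the members in C is redundant.

0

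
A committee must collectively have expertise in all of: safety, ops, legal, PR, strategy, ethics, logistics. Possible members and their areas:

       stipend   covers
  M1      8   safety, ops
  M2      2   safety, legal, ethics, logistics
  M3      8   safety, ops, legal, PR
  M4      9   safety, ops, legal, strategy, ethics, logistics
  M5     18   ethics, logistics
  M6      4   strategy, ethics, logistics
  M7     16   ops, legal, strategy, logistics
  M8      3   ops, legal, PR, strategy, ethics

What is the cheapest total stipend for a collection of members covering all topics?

5

M2, M8 cover every topic at stipend 2 + 3 = 5.
Any cover uses at least 2 members; among all covering selections none totals below 5.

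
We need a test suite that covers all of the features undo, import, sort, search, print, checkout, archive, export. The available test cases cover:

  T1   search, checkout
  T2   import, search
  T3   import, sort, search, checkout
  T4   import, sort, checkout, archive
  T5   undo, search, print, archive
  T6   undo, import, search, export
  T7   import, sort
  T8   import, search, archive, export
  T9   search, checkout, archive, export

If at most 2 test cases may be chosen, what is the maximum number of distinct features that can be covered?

Choosing T3, T5 covers {undo, import, sort, search, print, checkout, archive} — 7 features.
No choice of 2 test cases does better; here export is left uncovered.

7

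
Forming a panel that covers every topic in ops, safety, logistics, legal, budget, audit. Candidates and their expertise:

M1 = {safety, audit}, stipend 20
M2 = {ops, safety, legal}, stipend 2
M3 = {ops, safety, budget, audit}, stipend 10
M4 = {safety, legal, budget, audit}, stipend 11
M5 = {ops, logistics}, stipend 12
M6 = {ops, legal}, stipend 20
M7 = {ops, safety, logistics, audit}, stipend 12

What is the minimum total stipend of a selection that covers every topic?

23

M4, M5 cover every topic at stipend 11 + 12 = 23.
Any cover uses at least 2 members; among all covering selections none totals below 23.
Greedy by coverage-per-stipend would pick M2, M3, M5 for 24 — worse than the optimum 23.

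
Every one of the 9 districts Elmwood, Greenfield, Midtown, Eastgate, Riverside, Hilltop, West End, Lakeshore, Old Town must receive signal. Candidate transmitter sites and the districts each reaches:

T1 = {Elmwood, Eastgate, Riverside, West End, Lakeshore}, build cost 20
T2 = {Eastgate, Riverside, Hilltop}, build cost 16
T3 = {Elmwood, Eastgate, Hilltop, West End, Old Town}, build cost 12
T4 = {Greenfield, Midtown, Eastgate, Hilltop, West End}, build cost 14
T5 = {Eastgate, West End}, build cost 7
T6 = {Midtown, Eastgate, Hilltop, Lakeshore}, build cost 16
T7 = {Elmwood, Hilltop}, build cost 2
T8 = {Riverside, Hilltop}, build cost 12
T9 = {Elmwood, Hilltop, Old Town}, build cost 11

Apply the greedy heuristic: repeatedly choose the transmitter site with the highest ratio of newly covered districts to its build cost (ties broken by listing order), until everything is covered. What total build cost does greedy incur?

47

Pick 1: T7 adds 2 new (Elmwood, Hilltop) at build cost 2 (ratio 2/2).
Pick 2: T4 adds 4 new (Greenfield, Midtown, Eastgate, West End) at build cost 14 (ratio 4/14).
Pick 3: T1 adds 2 new (Riverside, Lakeshore) at build cost 20 (ratio 2/20).
Pick 4: T9 adds 1 new (Old Town) at build cost 11 (ratio 1/11).
Greedy total build cost: 2 + 14 + 20 + 11 = 47. (The true optimum is 45, so greedy overshoots here.)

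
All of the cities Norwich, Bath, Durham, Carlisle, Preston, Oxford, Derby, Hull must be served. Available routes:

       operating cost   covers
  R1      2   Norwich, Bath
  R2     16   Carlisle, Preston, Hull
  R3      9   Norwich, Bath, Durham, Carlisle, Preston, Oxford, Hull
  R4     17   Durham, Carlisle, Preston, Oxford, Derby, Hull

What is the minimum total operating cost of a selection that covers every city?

19

R1, R4 cover every city at operating cost 2 + 17 = 19.
Any cover uses at least 2 routes; among all covering selections none totals below 19.
Greedy by coverage-per-operating cost would pick R1, R3, R4 for 28 — worse than the optimum 19.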